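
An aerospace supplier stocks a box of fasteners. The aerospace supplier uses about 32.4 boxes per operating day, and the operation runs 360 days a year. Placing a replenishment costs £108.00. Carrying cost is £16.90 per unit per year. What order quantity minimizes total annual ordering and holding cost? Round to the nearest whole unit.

Annual demand D = 32.4 × 360 = 11,664.
EOQ = √(2DS / H) = √(2 × 11,664 × 108 / 16.9).
= √(2,519,424 / 16.9) = √149,078.3432 ≈ 386.107.

Q* ≈ 386 boxes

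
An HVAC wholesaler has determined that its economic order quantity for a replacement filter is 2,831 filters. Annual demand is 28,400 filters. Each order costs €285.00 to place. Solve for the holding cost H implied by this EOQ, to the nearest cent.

H ≈ €2.02

Squaring Q* = √(2DS/H) gives Q*² = 2DS/H.
From Q* = √(2DS/H): H = 2DS / Q*² = 2 × 28,400 × 285 / 2,831² = 2.0198.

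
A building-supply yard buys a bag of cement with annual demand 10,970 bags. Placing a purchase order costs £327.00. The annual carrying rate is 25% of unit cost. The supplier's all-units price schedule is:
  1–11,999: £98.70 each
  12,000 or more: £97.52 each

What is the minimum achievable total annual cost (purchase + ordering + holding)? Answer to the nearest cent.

TC* ≈ £1,096,044.18

Holding cost per unit per year at price C is H = 0.25·C.
For each price level, check whether its EOQ is feasible; otherwise the best quantity at that price is the breakpoint.
EOQ at £98.70 = 539.2 (feasible in tier 1): TC = 10,970×£98.70 + (10,970/539.2)×327 + (539.2/2)×0.25×£98.70 = £1,096,044.18.
EOQ at £97.52 = 542.5 < 12000, so use break Q=12000: TC = 10,970×£97.52 + (10,970/12000.0)×327 + (12000.0/2)×0.25×£97.52 = £1,216,373.33.
Lowest total cost among the candidates is at Q = 539.2.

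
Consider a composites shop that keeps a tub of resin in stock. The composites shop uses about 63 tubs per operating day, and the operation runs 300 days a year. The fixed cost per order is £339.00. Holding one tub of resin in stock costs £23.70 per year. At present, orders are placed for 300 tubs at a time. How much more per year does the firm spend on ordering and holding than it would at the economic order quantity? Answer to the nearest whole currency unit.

Extra cost ≈ £7,485 per year

Annual demand D = 63 × 300 = 18,900.
EOQ = √(2DS/H) = √(2 × 18,900 × 339 / 23.7) ≈ 735.31.
Cost at Q* = (D/Q*)S + (Q*/2)H = √(2DSH) ≈ £17,426.89.
Cost at Q = 300: (18,900/300)×339 + (300/2)×23.7 = £21,357.00 + £3,555.00 = £24,912.00.
Excess = £24,912.00 − £17,426.89 = £7,485.11.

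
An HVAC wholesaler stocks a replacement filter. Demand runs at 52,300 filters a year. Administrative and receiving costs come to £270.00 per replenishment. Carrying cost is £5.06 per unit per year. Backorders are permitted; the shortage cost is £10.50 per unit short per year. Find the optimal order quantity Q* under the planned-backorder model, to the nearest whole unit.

With planned backorders, Q* = √(2DS/H) · √((H+B)/B).
√(2DS/H) = √(2 × 52,300 × 270 / 5.06) = 2362.504.
√((H+B)/B) = √((5.06+10.5)/10.5) = 1.2173.
Q* ≈ 2875.958.

Q* ≈ 2,876 filters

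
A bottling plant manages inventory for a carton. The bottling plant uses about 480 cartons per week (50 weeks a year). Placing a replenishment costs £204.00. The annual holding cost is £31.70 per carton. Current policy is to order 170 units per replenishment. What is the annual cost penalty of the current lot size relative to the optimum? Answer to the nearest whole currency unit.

Annual demand D = 480 × 50 = 24,000.
EOQ = √(2DS/H) = √(2 × 24,000 × 204 / 31.7) ≈ 555.78.
Cost at Q* = (D/Q*)S + (Q*/2)H = √(2DSH) ≈ £17,618.35.
Cost at Q = 170: (24,000/170)×204 + (170/2)×31.7 = £28,800.00 + £2,694.50 = £31,494.50.
Excess = £31,494.50 − £17,618.35 = £13,876.15.

Extra cost ≈ £13,876 per year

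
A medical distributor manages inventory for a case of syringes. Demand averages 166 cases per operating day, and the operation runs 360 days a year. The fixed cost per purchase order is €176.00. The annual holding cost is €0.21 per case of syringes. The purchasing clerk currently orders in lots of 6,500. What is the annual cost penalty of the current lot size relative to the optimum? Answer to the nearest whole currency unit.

Extra cost ≈ €199 per year

Annual demand D = 166 × 360 = 59,760.
EOQ = √(2DS/H) = √(2 × 59,760 × 176 / 0.21) ≈ 10008.45.
Cost at Q* = (D/Q*)S + (Q*/2)H = √(2DSH) ≈ €2,101.78.
Cost at Q = 6,500: (59,760/6,500)×176 + (6,500/2)×0.21 = €1,618.12 + €682.50 = €2,300.62.
Excess = €2,300.62 − €2,101.78 = €198.84.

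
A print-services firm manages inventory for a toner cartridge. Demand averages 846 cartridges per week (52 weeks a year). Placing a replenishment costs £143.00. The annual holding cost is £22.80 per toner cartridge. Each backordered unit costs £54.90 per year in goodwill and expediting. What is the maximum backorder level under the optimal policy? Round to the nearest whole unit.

S* ≈ 259 cartridges

Annual demand D = 846 × 52 = 43,992.
With planned backorders, Q* = √(2DS/H) · √((H+B)/B).
√(2DS/H) = √(2 × 43,992 × 143 / 22.8) = 742.852.
√((H+B)/B) = √((22.8+54.9)/54.9) = 1.1897.
Q* ≈ 883.745.
S* = Q* · H/(H+B) = 883.745 × 22.8/77.7 ≈ 259.323.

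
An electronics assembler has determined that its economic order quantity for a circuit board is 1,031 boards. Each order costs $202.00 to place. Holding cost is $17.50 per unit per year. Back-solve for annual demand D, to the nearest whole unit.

D ≈ 46,044 boards per year

The basic EOQ model gives Q* = √(2DS/H); rearrange for the unknown.
From Q* = √(2DS/H): D = Q*²H / (2S) = 1,031² × 17.5 / (2 × 202) = 46044.103.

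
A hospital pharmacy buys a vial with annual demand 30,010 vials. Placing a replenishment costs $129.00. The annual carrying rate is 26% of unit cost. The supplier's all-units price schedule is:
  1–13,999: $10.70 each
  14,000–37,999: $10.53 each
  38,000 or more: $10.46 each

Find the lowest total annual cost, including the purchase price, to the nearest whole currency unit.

TC* ≈ $325,748

Holding cost per unit per year at price C is H = 0.26·C.
Candidates are each tier's EOQ (if it falls in that tier) and each price-break quantity.
EOQ at $10.70 = 1668.3 (feasible in tier 1): TC = 30,010×$10.70 + (30,010/1668.3)×129 + (1668.3/2)×0.26×$10.70 = $325,748.11.
EOQ at $10.53 = 1681.7 < 14000, so use break Q=14000: TC = 30,010×$10.53 + (30,010/14000.0)×129 + (14000.0/2)×0.26×$10.53 = $335,446.42.
EOQ at $10.46 = 1687.3 < 38000, so use break Q=38000: TC = 30,010×$10.46 + (30,010/38000.0)×129 + (38000.0/2)×0.26×$10.46 = $365,678.88.
Lowest total cost among the candidates is at Q = 1668.3.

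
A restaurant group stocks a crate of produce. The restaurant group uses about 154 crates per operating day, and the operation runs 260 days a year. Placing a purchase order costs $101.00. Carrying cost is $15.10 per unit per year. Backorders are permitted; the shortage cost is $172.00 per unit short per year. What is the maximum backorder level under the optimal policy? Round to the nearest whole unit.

Annual demand D = 154 × 260 = 40,040.
With planned backorders, Q* = √(2DS/H) · √((H+B)/B).
√(2DS/H) = √(2 × 40,040 × 101 / 15.1) = 731.871.
√((H+B)/B) = √((15.1+172)/172) = 1.0430.
Q* ≈ 763.320.
S* = Q* · H/(H+B) = 763.320 × 15.1/187.1 ≈ 61.604.

S* ≈ 62 crates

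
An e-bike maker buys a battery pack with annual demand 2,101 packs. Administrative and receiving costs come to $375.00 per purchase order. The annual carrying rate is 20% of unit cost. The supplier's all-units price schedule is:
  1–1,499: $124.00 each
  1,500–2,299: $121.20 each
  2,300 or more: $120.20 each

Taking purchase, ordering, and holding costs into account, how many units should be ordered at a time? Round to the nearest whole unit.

Q* ≈ 252 packs

Holding cost per unit per year at price C is H = 0.20·C.
Evaluate total cost at each tier's feasible EOQ or, if the EOQ is below the tier, at the tier's minimum quantity.
EOQ at $124.00 = 252.1 (feasible in tier 1): TC = 2,101×$124.00 + (2,101/252.1)×375 + (252.1/2)×0.20×$124.00 = $266,775.29.
EOQ at $121.20 = 255.0 < 1500, so use break Q=1500: TC = 2,101×$121.20 + (2,101/1500.0)×375 + (1500.0/2)×0.20×$121.20 = $273,346.45.
EOQ at $120.20 = 256.0 < 2300, so use break Q=2300: TC = 2,101×$120.20 + (2,101/2300.0)×375 + (2300.0/2)×0.20×$120.20 = $280,528.75.
Lowest total cost is $266,775.29 at Q = 252.1.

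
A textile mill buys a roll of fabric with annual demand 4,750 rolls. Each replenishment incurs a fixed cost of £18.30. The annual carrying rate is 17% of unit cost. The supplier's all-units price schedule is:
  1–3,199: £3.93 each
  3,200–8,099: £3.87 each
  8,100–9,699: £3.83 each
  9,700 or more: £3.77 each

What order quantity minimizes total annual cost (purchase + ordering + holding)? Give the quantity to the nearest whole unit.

Q* ≈ 510 rolls

Holding cost per unit per year at price C is H = 0.17·C.
For each price level, check whether its EOQ is feasible; otherwise the best quantity at that price is the breakpoint.
EOQ at £3.93 = 510.1 (feasible in tier 1): TC = 4,750×£3.93 + (4,750/510.1)×18.3 + (510.1/2)×0.17×£3.93 = £19,008.31.
EOQ at £3.87 = 514.1 < 3200, so use break Q=3200: TC = 4,750×£3.87 + (4,750/3200.0)×18.3 + (3200.0/2)×0.17×£3.87 = £19,462.30.
EOQ at £3.83 = 516.7 < 8100, so use break Q=8100: TC = 4,750×£3.83 + (4,750/8100.0)×18.3 + (8100.0/2)×0.17×£3.83 = £20,840.19.
EOQ at £3.77 = 520.8 < 9700, so use break Q=9700: TC = 4,750×£3.77 + (4,750/9700.0)×18.3 + (9700.0/2)×0.17×£3.77 = £21,024.83.
Lowest total cost is £19,008.31 at Q = 510.1.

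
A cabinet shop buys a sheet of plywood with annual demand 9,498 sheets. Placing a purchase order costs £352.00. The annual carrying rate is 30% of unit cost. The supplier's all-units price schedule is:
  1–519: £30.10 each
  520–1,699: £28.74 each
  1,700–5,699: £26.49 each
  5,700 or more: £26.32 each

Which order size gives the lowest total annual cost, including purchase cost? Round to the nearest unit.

Q* ≈ 1,700 sheets

Holding cost per unit per year at price C is H = 0.30·C.
Evaluate total cost at each tier's feasible EOQ or, if the EOQ is below the tier, at the tier's minimum quantity.
Tier 1 (£30.10): EOQ = 860.5 exceeds tier's upper bound 519, so this tier is dominated.
EOQ at £28.74 = 880.6 (feasible in tier 2): TC = 9,498×£28.74 + (9,498/880.6)×352 + (880.6/2)×0.30×£28.74 = £280,565.40.
EOQ at £26.49 = 917.3 < 1700, so use break Q=1700: TC = 9,498×£26.49 + (9,498/1700.0)×352 + (1700.0/2)×0.30×£26.49 = £260,323.61.
EOQ at £26.32 = 920.2 < 5700, so use break Q=5700: TC = 9,498×£26.32 + (9,498/5700.0)×352 + (5700.0/2)×0.30×£26.32 = £273,077.50.
Lowest total cost is £260,323.61 at Q = 1700.0.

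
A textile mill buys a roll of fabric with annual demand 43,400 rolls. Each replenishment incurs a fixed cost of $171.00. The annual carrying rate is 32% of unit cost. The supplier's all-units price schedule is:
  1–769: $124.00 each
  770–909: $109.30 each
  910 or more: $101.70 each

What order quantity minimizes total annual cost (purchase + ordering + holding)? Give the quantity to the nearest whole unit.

Q* ≈ 910 rolls

Holding cost per unit per year at price C is H = 0.32·C.
For each price level, check whether its EOQ is feasible; otherwise the best quantity at that price is the breakpoint.
EOQ at $124.00 = 611.6 (feasible in tier 1): TC = 43,400×$124.00 + (43,400/611.6)×171 + (611.6/2)×0.32×$124.00 = $5,405,868.55.
EOQ at $109.30 = 651.4 < 770, so use break Q=770: TC = 43,400×$109.30 + (43,400/770.0)×171 + (770.0/2)×0.32×$109.30 = $4,766,723.94.
EOQ at $101.70 = 675.3 < 910, so use break Q=910: TC = 43,400×$101.70 + (43,400/910.0)×171 + (910.0/2)×0.32×$101.70 = $4,436,742.90.
Lowest total cost is $4,436,742.90 at Q = 910.0.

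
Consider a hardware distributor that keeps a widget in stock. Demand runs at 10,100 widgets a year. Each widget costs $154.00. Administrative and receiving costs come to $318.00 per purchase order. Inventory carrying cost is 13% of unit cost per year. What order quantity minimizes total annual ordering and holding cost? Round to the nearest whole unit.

Q* ≈ 566 widgets

Holding cost H = 0.13 × $154.00 = $20.0200 per unit per year.
EOQ = √(2DS / H) = √(2 × 10,100 × 318 / 20.02).
= √(6,423,600 / 20.02) = √320,859.1409 ≈ 566.444.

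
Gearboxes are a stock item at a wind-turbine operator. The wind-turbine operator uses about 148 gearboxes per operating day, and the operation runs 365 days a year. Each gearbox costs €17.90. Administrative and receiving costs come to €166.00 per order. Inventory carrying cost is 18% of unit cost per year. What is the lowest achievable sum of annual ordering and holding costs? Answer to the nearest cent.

TC* ≈ €7,601.67

Annual demand D = 148 × 365 = 54,020.
Holding cost H = 0.18 × €17.90 = €3.2220 per unit per year.
The optimal lot size = √(2DS/H) = √(2 × 54,020 × 166 / 3.222) ≈ 2359.30.
At the optimum the two cost components are equal, so total cost = 2·(Q*/2)H = Q*·H.
Minimum total = √(2DSH) = √(2 × 54,020 × 166 × 3.222) ≈ 7601.672.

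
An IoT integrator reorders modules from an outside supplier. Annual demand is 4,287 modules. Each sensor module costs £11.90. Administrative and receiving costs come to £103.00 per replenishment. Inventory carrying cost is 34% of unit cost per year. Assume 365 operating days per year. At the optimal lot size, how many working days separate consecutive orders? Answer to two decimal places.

Holding cost H = 0.34 × £11.90 = £4.0460 per unit per year.
Q* = √(2DS/H) = √(2 × 4,287 × 103 / 4.046) ≈ 467.19.
Cycle time = Q*/D × 365 = 467.19 / 4,287 × 365 ≈ 39.777 days.

T ≈ 39.78 days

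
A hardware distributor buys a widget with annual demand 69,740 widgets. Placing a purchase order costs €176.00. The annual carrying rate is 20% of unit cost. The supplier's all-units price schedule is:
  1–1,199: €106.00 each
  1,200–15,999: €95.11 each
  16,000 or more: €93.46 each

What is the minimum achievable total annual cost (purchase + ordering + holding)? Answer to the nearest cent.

TC* ≈ €6,654,613.13

Holding cost per unit per year at price C is H = 0.20·C.
Evaluate total cost at each tier's feasible EOQ or, if the EOQ is below the tier, at the tier's minimum quantity.
EOQ at €106.00 = 1076.1 (feasible in tier 1): TC = 69,740×€106.00 + (69,740/1076.1)×176 + (1076.1/2)×0.20×€106.00 = €7,415,252.89.
EOQ at €95.11 = 1136.0 < 1200, so use break Q=1200: TC = 69,740×€95.11 + (69,740/1200.0)×176 + (1200.0/2)×0.20×€95.11 = €6,654,613.13.
EOQ at €93.46 = 1146.0 < 16000, so use break Q=16000: TC = 69,740×€93.46 + (69,740/16000.0)×176 + (16000.0/2)×0.20×€93.46 = €6,668,203.54.
Lowest total cost among the candidates is at Q = 1200.0.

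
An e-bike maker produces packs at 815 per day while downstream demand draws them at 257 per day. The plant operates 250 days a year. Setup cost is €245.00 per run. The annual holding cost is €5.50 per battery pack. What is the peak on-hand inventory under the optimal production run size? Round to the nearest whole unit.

Annual demand D = 257 × 250 = 64,250.
Production build-up factor (1 − d/p) = 1 − 257/815 = 0.6847.
Q* = √(2DS / (H(1 − d/p))) = √(2 × 64,250 × 245 / (5.5 × 0.6847)).
= √(31,482,500 / 3.7656) ≈ 2891.445.
Maximum inventory = Q*(1 − d/p) = 2891.445 × 0.6847 ≈ 1979.664.

I_max ≈ 1,980 packs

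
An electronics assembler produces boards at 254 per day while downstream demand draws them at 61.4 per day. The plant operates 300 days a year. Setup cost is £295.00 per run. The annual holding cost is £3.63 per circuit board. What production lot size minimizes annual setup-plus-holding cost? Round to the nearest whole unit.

Q* ≈ 1,987 boards

Annual demand D = 61.4 × 300 = 18,420.
Production build-up factor (1 − d/p) = 1 − 61.4/254 = 0.7583.
Q* = √(2DS / (H(1 − d/p))) = √(2 × 18,420 × 295 / (3.63 × 0.7583)).
= √(10,867,800 / 2.7525) ≈ 1987.038.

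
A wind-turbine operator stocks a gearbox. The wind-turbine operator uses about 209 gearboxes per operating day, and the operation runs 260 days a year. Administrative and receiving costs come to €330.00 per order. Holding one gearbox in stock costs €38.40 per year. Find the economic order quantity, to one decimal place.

Annual demand D = 209 × 260 = 54,340.
EOQ = √(2DS / H) = √(2 × 54,340 × 330 / 38.4).
= √(35,864,400 / 38.4) = √933,968.75 ≈ 966.421.

Q* ≈ 966.4 gearboxes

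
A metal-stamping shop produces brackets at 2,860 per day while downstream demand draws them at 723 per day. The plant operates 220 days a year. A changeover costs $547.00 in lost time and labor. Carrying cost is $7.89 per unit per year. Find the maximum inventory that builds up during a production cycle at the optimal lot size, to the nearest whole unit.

Annual demand D = 723 × 220 = 159,060.
Production build-up factor (1 − d/p) = 1 − 723/2,860 = 0.7472.
Q* = √(2DS / (H(1 − d/p))) = √(2 × 159,060 × 547 / (7.89 × 0.7472)).
= √(174,011,640 / 5.8954) ≈ 5432.896.
Maximum inventory = Q*(1 − d/p) = 5432.896 × 0.7472 ≈ 4059.475.

I_max ≈ 4,059 brackets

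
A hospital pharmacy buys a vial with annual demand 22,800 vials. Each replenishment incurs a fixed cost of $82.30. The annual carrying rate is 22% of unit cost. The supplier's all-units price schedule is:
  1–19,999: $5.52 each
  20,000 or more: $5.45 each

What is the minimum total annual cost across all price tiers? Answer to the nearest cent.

TC* ≈ $127,990.83

Holding cost per unit per year at price C is H = 0.22·C.
Candidates are each tier's EOQ (if it falls in that tier) and each price-break quantity.
EOQ at $5.52 = 1757.9 (feasible in tier 1): TC = 22,800×$5.52 + (22,800/1757.9)×82.3 + (1757.9/2)×0.22×$5.52 = $127,990.83.
EOQ at $5.45 = 1769.2 < 20000, so use break Q=20000: TC = 22,800×$5.45 + (22,800/20000.0)×82.3 + (20000.0/2)×0.22×$5.45 = $136,343.82.
Lowest total cost among the candidates is at Q = 1757.9.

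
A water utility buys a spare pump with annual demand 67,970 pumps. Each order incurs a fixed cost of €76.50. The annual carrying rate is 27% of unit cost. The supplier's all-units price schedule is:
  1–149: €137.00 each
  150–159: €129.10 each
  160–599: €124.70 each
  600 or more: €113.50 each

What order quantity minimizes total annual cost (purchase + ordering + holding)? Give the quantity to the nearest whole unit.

Holding cost per unit per year at price C is H = 0.27·C.
For each price level, check whether its EOQ is feasible; otherwise the best quantity at that price is the breakpoint.
Tier 1 (€137.00): EOQ = 530.2 exceeds tier's upper bound 149, so this tier is dominated.
Tier 2 (€129.10): EOQ = 546.2 exceeds tier's upper bound 159, so this tier is dominated.
EOQ at €124.70 = 555.8 (feasible in tier 3): TC = 67,970×€124.70 + (67,970/555.8)×76.5 + (555.8/2)×0.27×€124.70 = €8,494,570.97.
EOQ at €113.50 = 582.5 < 600, so use break Q=600: TC = 67,970×€113.50 + (67,970/600.0)×76.5 + (600.0/2)×0.27×€113.50 = €7,732,454.67.
Lowest total cost is €7,732,454.67 at Q = 600.0.

Q* ≈ 600 pumps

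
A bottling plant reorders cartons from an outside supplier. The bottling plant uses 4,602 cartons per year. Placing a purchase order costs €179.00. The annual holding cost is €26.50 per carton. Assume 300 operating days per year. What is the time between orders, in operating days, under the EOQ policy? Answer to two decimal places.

Q* = √(2DS/H) = √(2 × 4,602 × 179 / 26.5) ≈ 249.34.
Cycle time = Q*/D × 300 = 249.34 / 4,602 × 300 ≈ 16.254 days.

T ≈ 16.25 days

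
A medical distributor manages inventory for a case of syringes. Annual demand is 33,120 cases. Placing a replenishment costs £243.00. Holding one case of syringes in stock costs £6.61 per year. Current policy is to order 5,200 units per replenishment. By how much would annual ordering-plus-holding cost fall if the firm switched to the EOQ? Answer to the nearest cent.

EOQ = √(2DS/H) = √(2 × 33,120 × 243 / 6.61) ≈ 1560.50.
Cost at Q* = (D/Q*)S + (Q*/2)H = √(2DSH) ≈ £10,314.88.
Cost at Q = 5,200: (33,120/5,200)×243 + (5,200/2)×6.61 = £1,547.72 + £17,186.00 = £18,733.72.
Excess = £18,733.72 − £10,314.88 = £8,418.85.

Extra cost ≈ £8,418.85 per year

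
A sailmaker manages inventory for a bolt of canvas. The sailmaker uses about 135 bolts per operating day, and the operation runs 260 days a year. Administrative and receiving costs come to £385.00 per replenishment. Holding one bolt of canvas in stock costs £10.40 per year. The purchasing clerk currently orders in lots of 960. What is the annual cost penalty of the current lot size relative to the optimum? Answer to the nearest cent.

Annual demand D = 135 × 260 = 35,100.
EOQ = √(2DS/H) = √(2 × 35,100 × 385 / 10.4) ≈ 1612.06.
Cost at Q* = (D/Q*)S + (Q*/2)H = √(2DSH) ≈ £16,765.46.
Cost at Q = 960: (35,100/960)×385 + (960/2)×10.4 = £14,076.56 + £4,992.00 = £19,068.56.
Excess = £19,068.56 − £16,765.46 = £2,303.10.

Extra cost ≈ £2,303.10 per year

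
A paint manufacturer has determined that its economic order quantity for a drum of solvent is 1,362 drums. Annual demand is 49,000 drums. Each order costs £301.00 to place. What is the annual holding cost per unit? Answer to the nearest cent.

Invert the EOQ relation Q*² = 2DS/H.
From Q* = √(2DS/H): H = 2DS / Q*² = 2 × 49,000 × 301 / 1,362² = 15.9015.

H ≈ £15.90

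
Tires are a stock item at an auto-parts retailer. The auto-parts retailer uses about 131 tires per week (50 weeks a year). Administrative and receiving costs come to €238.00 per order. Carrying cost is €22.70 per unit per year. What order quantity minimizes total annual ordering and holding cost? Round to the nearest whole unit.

Q* ≈ 371 tires

Annual demand D = 131 × 50 = 6,550.
EOQ = √(2DS / H) = √(2 × 6,550 × 238 / 22.7).
= √(3,117,800 / 22.7) = √137,348.0176 ≈ 370.605.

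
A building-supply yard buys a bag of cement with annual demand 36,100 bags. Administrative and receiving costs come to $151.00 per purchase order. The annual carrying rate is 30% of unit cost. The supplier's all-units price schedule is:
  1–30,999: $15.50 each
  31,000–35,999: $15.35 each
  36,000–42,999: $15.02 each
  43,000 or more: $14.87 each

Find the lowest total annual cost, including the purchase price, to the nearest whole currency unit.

Holding cost per unit per year at price C is H = 0.30·C.
For each price level, check whether its EOQ is feasible; otherwise the best quantity at that price is the breakpoint.
EOQ at $15.50 = 1531.2 (feasible in tier 1): TC = 36,100×$15.50 + (36,100/1531.2)×151 + (1531.2/2)×0.30×$15.50 = $566,670.06.
EOQ at $15.35 = 1538.7 < 31000, so use break Q=31000: TC = 36,100×$15.35 + (36,100/31000.0)×151 + (31000.0/2)×0.30×$15.35 = $625,688.34.
EOQ at $15.02 = 1555.5 < 36000, so use break Q=36000: TC = 36,100×$15.02 + (36,100/36000.0)×151 + (36000.0/2)×0.30×$15.02 = $623,481.42.
EOQ at $14.87 = 1563.3 < 43000, so use break Q=43000: TC = 36,100×$14.87 + (36,100/43000.0)×151 + (43000.0/2)×0.30×$14.87 = $632,845.27.
Lowest total cost among the candidates is at Q = 1531.2.

TC* ≈ $566,670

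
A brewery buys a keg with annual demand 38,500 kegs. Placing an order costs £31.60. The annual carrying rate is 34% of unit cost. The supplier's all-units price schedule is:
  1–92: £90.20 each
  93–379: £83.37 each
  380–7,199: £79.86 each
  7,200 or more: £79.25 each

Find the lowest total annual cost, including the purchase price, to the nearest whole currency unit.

TC* ≈ £3,082,971

Holding cost per unit per year at price C is H = 0.34·C.
Candidates are each tier's EOQ (if it falls in that tier) and each price-break quantity.
Tier 1 (£90.20): EOQ = 281.7 exceeds tier's upper bound 92, so this tier is dominated.
EOQ at £83.37 = 293.0 (feasible in tier 2): TC = 38,500×£83.37 + (38,500/293.0)×31.6 + (293.0/2)×0.34×£83.37 = £3,218,049.88.
EOQ at £79.86 = 299.4 < 380, so use break Q=380: TC = 38,500×£79.86 + (38,500/380.0)×31.6 + (380.0/2)×0.34×£79.86 = £3,082,970.53.
EOQ at £79.25 = 300.5 < 7200, so use break Q=7200: TC = 38,500×£79.25 + (38,500/7200.0)×31.6 + (7200.0/2)×0.34×£79.25 = £3,148,295.97.
Lowest total cost among the candidates is at Q = 380.0.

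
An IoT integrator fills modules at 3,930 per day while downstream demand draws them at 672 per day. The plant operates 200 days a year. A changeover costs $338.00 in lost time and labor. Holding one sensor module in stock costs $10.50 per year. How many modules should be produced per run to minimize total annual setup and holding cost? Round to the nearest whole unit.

Q* ≈ 3,231 modules

Annual demand D = 672 × 200 = 134,400.
Production build-up factor (1 − d/p) = 1 − 672/3,930 = 0.8290.
Q* = √(2DS / (H(1 − d/p))) = √(2 × 134,400 × 338 / (10.5 × 0.8290)).
= √(90,854,400 / 8.7046) ≈ 3230.718.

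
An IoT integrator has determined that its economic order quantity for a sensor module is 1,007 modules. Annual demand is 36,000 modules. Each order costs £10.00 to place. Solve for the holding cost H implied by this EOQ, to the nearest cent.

H ≈ £0.71

Invert the EOQ relation Q*² = 2DS/H.
From Q* = √(2DS/H): H = 2DS / Q*² = 2 × 36,000 × 10 / 1,007² = 0.7100.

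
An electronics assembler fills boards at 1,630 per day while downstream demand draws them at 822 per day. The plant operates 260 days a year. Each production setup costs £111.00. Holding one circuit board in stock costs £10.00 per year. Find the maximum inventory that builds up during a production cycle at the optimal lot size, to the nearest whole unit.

I_max ≈ 1,534 boards

Annual demand D = 822 × 260 = 213,720.
Production build-up factor (1 − d/p) = 1 − 822/1,630 = 0.4957.
Q* = √(2DS / (H(1 − d/p))) = √(2 × 213,720 × 111 / (10 × 0.4957)).
= √(47,445,840 / 4.9571) ≈ 3093.764.
Maximum inventory = Q*(1 − d/p) = 3093.764 × 0.4957 ≈ 1533.596.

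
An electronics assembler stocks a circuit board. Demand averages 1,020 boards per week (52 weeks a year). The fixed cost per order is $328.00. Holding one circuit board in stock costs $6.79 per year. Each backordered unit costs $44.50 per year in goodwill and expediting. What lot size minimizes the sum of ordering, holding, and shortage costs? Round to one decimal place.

Q* ≈ 2,430.3 boards

Annual demand D = 1,020 × 52 = 53,040.
With planned backorders, Q* = √(2DS/H) · √((H+B)/B).
√(2DS/H) = √(2 × 53,040 × 328 / 6.79) = 2263.700.
√((H+B)/B) = √((6.79+44.5)/44.5) = 1.0736.
Q* ≈ 2430.273.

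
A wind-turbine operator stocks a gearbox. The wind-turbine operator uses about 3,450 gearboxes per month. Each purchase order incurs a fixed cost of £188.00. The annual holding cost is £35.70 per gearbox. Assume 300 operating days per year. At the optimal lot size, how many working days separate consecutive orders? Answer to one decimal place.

Annual demand D = 3,450 × 12 = 41,400.
Q* = √(2DS/H) = √(2 × 41,400 × 188 / 35.7) ≈ 660.33.
Cycle time = Q*/D × 300 = 660.33 / 41,400 × 300 ≈ 4.785 days.

T ≈ 4.8 days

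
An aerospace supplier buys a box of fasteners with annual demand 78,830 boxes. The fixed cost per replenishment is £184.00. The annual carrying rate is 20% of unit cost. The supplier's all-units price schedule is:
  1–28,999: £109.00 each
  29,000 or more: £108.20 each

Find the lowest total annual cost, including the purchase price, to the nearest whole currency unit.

TC* ≈ £8,617,618

Holding cost per unit per year at price C is H = 0.20·C.
Evaluate total cost at each tier's feasible EOQ or, if the EOQ is below the tier, at the tier's minimum quantity.
EOQ at £109.00 = 1153.6 (feasible in tier 1): TC = 78,830×£109.00 + (78,830/1153.6)×184 + (1153.6/2)×0.20×£109.00 = £8,617,617.68.
EOQ at £108.20 = 1157.8 < 29000, so use break Q=29000: TC = 78,830×£108.20 + (78,830/29000.0)×184 + (29000.0/2)×0.20×£108.20 = £8,843,686.16.
Lowest total cost among the candidates is at Q = 1153.6.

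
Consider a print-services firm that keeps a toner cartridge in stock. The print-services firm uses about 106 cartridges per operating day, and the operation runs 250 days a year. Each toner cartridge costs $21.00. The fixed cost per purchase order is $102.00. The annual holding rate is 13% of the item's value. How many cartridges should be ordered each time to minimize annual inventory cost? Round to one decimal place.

Q* ≈ 1,407.2 cartridges

Annual demand D = 106 × 250 = 26,500.
Holding cost H = 0.13 × $21.00 = $2.7300 per unit per year.
EOQ = √(2DS / H) = √(2 × 26,500 × 102 / 2.73).
= √(5,406,000 / 2.73) = √1,980,219.7802 ≈ 1407.203.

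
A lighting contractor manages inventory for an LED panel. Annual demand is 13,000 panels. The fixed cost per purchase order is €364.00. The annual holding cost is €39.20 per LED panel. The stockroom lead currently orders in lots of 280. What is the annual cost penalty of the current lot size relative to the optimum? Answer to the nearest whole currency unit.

Extra cost ≈ €3,127 per year

EOQ = √(2DS/H) = √(2 × 13,000 × 364 / 39.2) ≈ 491.35.
Cost at Q* = (D/Q*)S + (Q*/2)H = √(2DSH) ≈ €19,261.07.
Cost at Q = 280: (13,000/280)×364 + (280/2)×39.2 = €16,900.00 + €5,488.00 = €22,388.00.
Excess = €22,388.00 − €19,261.07 = €3,126.93.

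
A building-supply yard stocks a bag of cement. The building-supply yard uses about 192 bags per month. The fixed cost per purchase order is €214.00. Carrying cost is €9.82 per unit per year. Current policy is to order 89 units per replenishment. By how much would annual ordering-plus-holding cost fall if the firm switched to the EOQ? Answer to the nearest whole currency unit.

Annual demand D = 192 × 12 = 2,304.
EOQ = √(2DS/H) = √(2 × 2,304 × 214 / 9.82) ≈ 316.89.
Cost at Q* = (D/Q*)S + (Q*/2)H = √(2DSH) ≈ €3,111.85.
Cost at Q = 89: (2,304/89)×214 + (89/2)×9.82 = €5,539.96 + €436.99 = €5,976.95.
Excess = €5,976.95 − €3,111.85 = €2,865.09.

Extra cost ≈ €2,865 per year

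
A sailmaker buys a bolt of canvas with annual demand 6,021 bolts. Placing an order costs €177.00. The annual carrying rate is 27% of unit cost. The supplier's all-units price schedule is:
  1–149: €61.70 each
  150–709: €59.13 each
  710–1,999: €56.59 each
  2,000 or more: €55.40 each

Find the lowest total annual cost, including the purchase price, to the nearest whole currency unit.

TC* ≈ €347,654

Holding cost per unit per year at price C is H = 0.27·C.
Evaluate total cost at each tier's feasible EOQ or, if the EOQ is below the tier, at the tier's minimum quantity.
Tier 1 (€61.70): EOQ = 357.7 exceeds tier's upper bound 149, so this tier is dominated.
EOQ at €59.13 = 365.4 (feasible in tier 2): TC = 6,021×€59.13 + (6,021/365.4)×177 + (365.4/2)×0.27×€59.13 = €361,855.13.
EOQ at €56.59 = 373.5 < 710, so use break Q=710: TC = 6,021×€56.59 + (6,021/710.0)×177 + (710.0/2)×0.27×€56.59 = €347,653.55.
EOQ at €55.40 = 377.5 < 2000, so use break Q=2000: TC = 6,021×€55.40 + (6,021/2000.0)×177 + (2000.0/2)×0.27×€55.40 = €349,054.26.
Lowest total cost among the candidates is at Q = 710.0.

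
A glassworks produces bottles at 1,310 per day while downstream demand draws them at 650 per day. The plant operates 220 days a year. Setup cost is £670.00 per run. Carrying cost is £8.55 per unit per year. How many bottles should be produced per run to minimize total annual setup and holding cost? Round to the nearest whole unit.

Q* ≈ 6,670 bottles

Annual demand D = 650 × 220 = 143,000.
Production build-up factor (1 − d/p) = 1 − 650/1,310 = 0.5038.
Q* = √(2DS / (H(1 − d/p))) = √(2 × 143,000 × 670 / (8.55 × 0.5038)).
= √(191,620,000 / 4.3076) ≈ 6669.619.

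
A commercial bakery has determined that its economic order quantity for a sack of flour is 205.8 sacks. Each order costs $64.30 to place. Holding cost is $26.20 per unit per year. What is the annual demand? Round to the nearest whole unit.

Invert the EOQ relation Q*² = 2DS/H.
From Q* = √(2DS/H): D = Q*²H / (2S) = 205.8² × 26.2 / (2 × 64.3) = 8628.813.

D ≈ 8,629 sacks per year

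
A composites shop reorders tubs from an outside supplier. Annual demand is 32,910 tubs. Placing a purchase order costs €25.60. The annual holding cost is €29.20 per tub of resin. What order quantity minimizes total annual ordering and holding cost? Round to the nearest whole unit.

Q* ≈ 240 tubs

EOQ = √(2DS / H) = √(2 × 32,910 × 25.6 / 29.2).
= √(1,684,992 / 29.2) = √57,705.2055 ≈ 240.219.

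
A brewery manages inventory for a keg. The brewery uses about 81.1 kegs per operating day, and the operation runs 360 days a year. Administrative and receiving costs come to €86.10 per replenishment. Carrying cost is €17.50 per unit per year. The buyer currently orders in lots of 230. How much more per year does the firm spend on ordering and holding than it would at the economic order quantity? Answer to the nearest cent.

Annual demand D = 81.1 × 360 = 29,196.
EOQ = √(2DS/H) = √(2 × 29,196 × 86.1 / 17.5) ≈ 535.99.
Cost at Q* = (D/Q*)S + (Q*/2)H = √(2DSH) ≈ €9,379.88.
Cost at Q = 230: (29,196/230)×86.1 + (230/2)×17.5 = €10,929.46 + €2,012.50 = €12,941.96.
Excess = €12,941.96 − €9,379.88 = €3,562.08.

Extra cost ≈ €3,562.08 per year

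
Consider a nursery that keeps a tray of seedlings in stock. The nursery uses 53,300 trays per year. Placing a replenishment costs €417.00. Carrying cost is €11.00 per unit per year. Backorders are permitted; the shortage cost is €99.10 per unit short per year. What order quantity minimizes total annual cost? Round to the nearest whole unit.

With planned backorders, Q* = √(2DS/H) · √((H+B)/B).
√(2DS/H) = √(2 × 53,300 × 417 / 11) = 2010.251.
√((H+B)/B) = √((11+99.1)/99.1) = 1.0540.
Q* ≈ 2118.884.

Q* ≈ 2,119 trays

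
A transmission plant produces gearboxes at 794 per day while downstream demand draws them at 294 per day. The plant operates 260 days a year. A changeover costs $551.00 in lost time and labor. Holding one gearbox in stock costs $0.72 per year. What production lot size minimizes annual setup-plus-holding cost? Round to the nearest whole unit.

Annual demand D = 294 × 260 = 76,440.
Production build-up factor (1 − d/p) = 1 − 294/794 = 0.6297.
Q* = √(2DS / (H(1 − d/p))) = √(2 × 76,440 × 551 / (0.72 × 0.6297)).
= √(84,236,880 / 0.4534) ≈ 13630.448.

Q* ≈ 13,630 gearboxes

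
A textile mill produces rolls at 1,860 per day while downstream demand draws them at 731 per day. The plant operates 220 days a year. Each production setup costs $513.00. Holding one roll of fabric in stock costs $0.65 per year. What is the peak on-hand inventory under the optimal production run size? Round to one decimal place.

I_max ≈ 12,413.0 rolls

Annual demand D = 731 × 220 = 160,820.
Production build-up factor (1 − d/p) = 1 − 731/1,860 = 0.6070.
Q* = √(2DS / (H(1 − d/p))) = √(2 × 160,820 × 513 / (0.65 × 0.6070)).
= √(165,001,320 / 0.3945) ≈ 20450.152.
Maximum inventory = Q*(1 − d/p) = 20450.152 × 0.6070 ≈ 12413.022.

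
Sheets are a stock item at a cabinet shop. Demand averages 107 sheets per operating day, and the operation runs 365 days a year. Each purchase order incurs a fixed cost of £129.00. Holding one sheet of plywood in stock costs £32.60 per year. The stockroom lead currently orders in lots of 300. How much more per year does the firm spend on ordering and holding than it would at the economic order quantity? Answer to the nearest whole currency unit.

Annual demand D = 107 × 365 = 39,055.
EOQ = √(2DS/H) = √(2 × 39,055 × 129 / 32.6) ≈ 555.95.
Cost at Q* = (D/Q*)S + (Q*/2)H = √(2DSH) ≈ £18,124.12.
Cost at Q = 300: (39,055/300)×129 + (300/2)×32.6 = £16,793.65 + £4,890.00 = £21,683.65.
Excess = £21,683.65 − £18,124.12 = £3,559.53.

Extra cost ≈ £3,560 per year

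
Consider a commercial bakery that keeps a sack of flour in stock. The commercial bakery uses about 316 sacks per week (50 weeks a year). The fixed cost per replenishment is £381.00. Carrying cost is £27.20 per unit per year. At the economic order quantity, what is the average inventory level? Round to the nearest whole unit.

Average inventory ≈ 333 sacks

Annual demand D = 316 × 50 = 15,800.
Q* = √(2DS/H) = √(2 × 15,800 × 381 / 27.2) ≈ 665.31.
Average inventory = Q*/2 ≈ 665.31 / 2 = 332.653.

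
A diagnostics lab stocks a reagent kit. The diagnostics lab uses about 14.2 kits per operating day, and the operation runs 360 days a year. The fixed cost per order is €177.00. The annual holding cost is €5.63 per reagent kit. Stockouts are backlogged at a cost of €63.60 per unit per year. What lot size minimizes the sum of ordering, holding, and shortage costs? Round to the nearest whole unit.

Q* ≈ 592 kits

Annual demand D = 14.2 × 360 = 5,112.
With planned backorders, Q* = √(2DS/H) · √((H+B)/B).
√(2DS/H) = √(2 × 5,112 × 177 / 5.63) = 566.948.
√((H+B)/B) = √((5.63+63.6)/63.6) = 1.0433.
Q* ≈ 591.509.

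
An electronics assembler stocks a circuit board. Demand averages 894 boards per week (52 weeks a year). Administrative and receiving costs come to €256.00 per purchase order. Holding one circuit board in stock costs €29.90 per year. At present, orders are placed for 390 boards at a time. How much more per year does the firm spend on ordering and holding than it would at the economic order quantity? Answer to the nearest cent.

Extra cost ≈ €9,668.45 per year

Annual demand D = 894 × 52 = 46,488.
EOQ = √(2DS/H) = √(2 × 46,488 × 256 / 29.9) ≈ 892.22.
Cost at Q* = (D/Q*)S + (Q*/2)H = √(2DSH) ≈ €26,677.25.
Cost at Q = 390: (46,488/390)×256 + (390/2)×29.9 = €30,515.20 + €5,830.50 = €36,345.70.
Excess = €36,345.70 − €26,677.25 = €9,668.45.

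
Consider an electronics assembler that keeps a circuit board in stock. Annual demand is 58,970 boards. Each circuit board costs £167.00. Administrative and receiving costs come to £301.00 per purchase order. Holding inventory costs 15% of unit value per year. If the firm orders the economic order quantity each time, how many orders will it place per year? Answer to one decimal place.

Holding cost H = 0.15 × £167.00 = £25.0500 per unit per year.
EOQ = √(2DS/H) = √(2 × 58,970 × 301 / 25.05) ≈ 1190.45.
Orders per year = D / Q* = 58,970 / 1190.45 ≈ 49.536.

N ≈ 49.5 orders per year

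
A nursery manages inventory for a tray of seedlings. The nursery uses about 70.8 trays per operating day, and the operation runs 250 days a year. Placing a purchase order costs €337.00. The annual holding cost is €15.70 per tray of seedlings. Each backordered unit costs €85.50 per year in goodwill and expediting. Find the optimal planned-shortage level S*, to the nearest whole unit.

S* ≈ 147 trays

Annual demand D = 70.8 × 250 = 17,700.
With planned backorders, Q* = √(2DS/H) · √((H+B)/B).
√(2DS/H) = √(2 × 17,700 × 337 / 15.7) = 871.699.
√((H+B)/B) = √((15.7+85.5)/85.5) = 1.0879.
Q* ≈ 948.362.
S* = Q* · H/(H+B) = 948.362 × 15.7/101.2 ≈ 147.127.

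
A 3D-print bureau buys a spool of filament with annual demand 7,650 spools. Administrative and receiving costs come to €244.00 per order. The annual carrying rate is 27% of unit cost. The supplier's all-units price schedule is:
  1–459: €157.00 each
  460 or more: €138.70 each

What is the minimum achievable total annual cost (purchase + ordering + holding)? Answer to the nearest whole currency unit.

Holding cost per unit per year at price C is H = 0.27·C.
For each price level, check whether its EOQ is feasible; otherwise the best quantity at that price is the breakpoint.
EOQ at €157.00 = 296.8 (feasible in tier 1): TC = 7,650×€157.00 + (7,650/296.8)×244 + (296.8/2)×0.27×€157.00 = €1,213,629.76.
EOQ at €138.70 = 315.7 < 460, so use break Q=460: TC = 7,650×€138.70 + (7,650/460.0)×244 + (460.0/2)×0.27×€138.70 = €1,073,726.10.
Lowest total cost among the candidates is at Q = 460.0.

TC* ≈ €1,073,726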